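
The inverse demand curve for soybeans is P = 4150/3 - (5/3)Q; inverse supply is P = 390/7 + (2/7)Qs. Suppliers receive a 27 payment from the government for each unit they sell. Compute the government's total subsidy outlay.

Pre-subsidy: 4150/3 - (5/3)Q = 390/7 + (2/7)Q gives Q* = 680 and P* = 250.
With the subsidy, sellers receive Ps = Pb + 27 for each unit, where Pb is the price buyers pay.
On the curves, Pb = 4150/3 - (5/3)Q and Ps = 390/7 + (2/7)Q; the wedge Ps − Pb = 27 gives 390/7 + (2/7)Q − (4150/3 - (5/3)Q) = 27, so Q' = 28447/41.
Then Pb = 4150/3 − (5/3)·(28447/41) = 9305/41 and Ps = 390/7 + (2/7)·(28447/41) = 10412/41.
Government outlay = subsidy × quantity = 27 × 28447/41 = 768069/41.

Government cost = 768069/41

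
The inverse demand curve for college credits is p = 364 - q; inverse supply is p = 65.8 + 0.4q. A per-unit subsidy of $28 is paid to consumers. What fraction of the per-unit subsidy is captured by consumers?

Pre-subsidy: 364 - q = 65.8 + 0.4q gives q* = 213 and p* = 151.
With the rebate, buyers effectively pay pb = ps − 28, where ps is the price sellers receive.
On the curves, pb = 364 - q and ps = 65.8 + 0.4q; the wedge ps − pb = 28 gives 65.8 + 0.4q − (364 - q) = 28, so q' = 233.
Then pb = 364 − 1·233 = 131 and ps = 65.8 + 0.4·233 = 159.
Buyers' price falls by p* − pb = 151 − 131 = 20; sellers' price rises by ps − p* = 159 − 151 = 8.
So consumers capture 20/28 = 5/7 of each unit of subsidy.

Consumer share = 5/7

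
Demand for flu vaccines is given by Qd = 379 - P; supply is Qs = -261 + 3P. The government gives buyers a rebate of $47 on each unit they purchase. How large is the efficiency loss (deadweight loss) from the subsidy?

Deadweight loss = $828.375

Pre-subsidy: 379 - P = -261 + 3P gives P* = 160, Q* = 219.
With the rebate, buyers effectively pay Pb = Ps − 47, where Ps is the price sellers receive.
Demand in terms of Ps becomes Qd = 379 − 1(Ps − 47) = 426 - Ps. Setting this equal to supply: 426 - Ps = -261 + 3Ps, so Ps = 171.75.
Buyers pay Pb = 171.75 − 47 = 124.75; Q' = -261 + 3·171.75 = 254.25.
The subsidy expands output by 254.25 − 219 = 35.25 past the efficient level; on those units the gap between marginal cost and willingness to pay runs from 0 up to 47.
DWL = ½ × 47 × 35.25 = 828.375.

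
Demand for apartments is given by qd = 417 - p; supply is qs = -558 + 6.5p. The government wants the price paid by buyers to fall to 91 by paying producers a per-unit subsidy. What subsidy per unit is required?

At a buyer price of 91, quantity demanded is 417 − 1·91 = 326.
Sellers supply 326 only when they receive ps with -558 + 6.5·ps = 326, i.e. ps = 136.
s = ps − pb = 136 − 91 = 45.

Required subsidy s = 45 per unit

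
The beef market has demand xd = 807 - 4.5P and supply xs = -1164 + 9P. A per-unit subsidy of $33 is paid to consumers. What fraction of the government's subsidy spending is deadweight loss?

DWL / government spending = 33/166

Pre-subsidy: 807 - 4.5P = -1164 + 9P gives P* = 146, x* = 150.
With the rebate, buyers effectively pay Pb = Ps − 33, where Ps is the price sellers receive.
Demand in terms of Ps becomes xd = 807 − 4.5(Ps − 33) = 955.5 - 4.5Ps. Setting this equal to supply: 955.5 - 4.5Ps = -1164 + 9Ps, so Ps = 157.
Buyers pay Pb = 157 − 33 = 124; x' = -1164 + 9·157 = 249.
ΔCS = ½(150 + 249)(146 − 124) = 4389; ΔPS = ½(150 + 249)(157 − 146) = 2194.5.
Government spending = 33 × 249 = 8217.
DWL = ½ × 33 × (249 − 150) = 1633.5; fraction = 1633.5 / 8217 = 33/166.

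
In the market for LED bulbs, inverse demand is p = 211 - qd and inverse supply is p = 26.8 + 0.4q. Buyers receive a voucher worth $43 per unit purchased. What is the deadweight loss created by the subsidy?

Deadweight loss = 9245/14

Pre-subsidy: 211 - q = 26.8 + 0.4q gives q* = 921/7 and p* = 556/7.
With the rebate, buyers effectively pay pb = ps − 43, where ps is the price sellers receive.
On the curves, pb = 211 - q and ps = 26.8 + 0.4q; the wedge ps − pb = 43 gives 26.8 + 0.4q − (211 - q) = 43, so q' = 1136/7.
Then pb = 211 − 1·(1136/7) = 341/7 and ps = 26.8 + 0.4·(1136/7) = 642/7.
The subsidy expands output by 1136/7 − 921/7 = 215/7 past the efficient level; on those units the gap between marginal cost and willingness to pay runs from 0 up to 43.
DWL = ½ × 43 × 215/7 = 9245/14.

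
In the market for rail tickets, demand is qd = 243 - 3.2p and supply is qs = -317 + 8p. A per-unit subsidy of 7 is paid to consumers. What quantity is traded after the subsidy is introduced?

Pre-subsidy: 243 - 3.2p = -317 + 8p gives p* = 50, q* = 83.
With the rebate, buyers effectively pay pb = ps − 7, where ps is the price sellers receive.
Demand in terms of ps becomes qd = 243 − 3.2(ps − 7) = 265.4 - 3.2ps. Setting this equal to supply: 265.4 - 3.2ps = -317 + 8ps, so ps = 52.
Buyers pay pb = 52 − 7 = 45; q' = -317 + 8·52 = 99.

q' = 99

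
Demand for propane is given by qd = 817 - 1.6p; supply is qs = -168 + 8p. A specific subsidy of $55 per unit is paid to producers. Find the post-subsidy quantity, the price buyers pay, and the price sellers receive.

q' = 4357/6; buyers pay 2725/48; sellers receive 5365/48

Pre-subsidy: 817 - 1.6p = -168 + 8p gives p* = 4925/48, q* = 3917/6.
With the subsidy, sellers receive ps = pb + 55 for each unit, where pb is the price buyers pay.
Supply in terms of pb becomes qs = -168 + 8(pb + 55) = 272 + 8pb. Setting this equal to demand: 817 - 1.6pb = 272 + 8pb, so pb = 2725/48.
Sellers receive ps = 2725/48 + 55 = 5365/48; q' = 817 − 1.6·(2725/48) = 4357/6.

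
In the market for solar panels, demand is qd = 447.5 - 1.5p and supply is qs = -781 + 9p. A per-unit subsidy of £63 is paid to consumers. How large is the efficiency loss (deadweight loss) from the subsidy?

Deadweight loss = £2551.5

Pre-subsidy: 447.5 - 1.5p = -781 + 9p gives p* = 117, q* = 272.
With the rebate, buyers effectively pay pb = ps − 63, where ps is the price sellers receive.
Demand in terms of ps becomes qd = 447.5 − 1.5(ps − 63) = 542 - 1.5ps. Setting this equal to supply: 542 - 1.5ps = -781 + 9ps, so ps = 126.
Buyers pay pb = 126 − 63 = 63; q' = -781 + 9·126 = 353.
The subsidy expands output by 353 − 272 = 81 past the efficient level; on those units the gap between marginal cost and willingness to pay runs from 0 up to 63.
DWL = ½ × 63 × 81 = 2551.5.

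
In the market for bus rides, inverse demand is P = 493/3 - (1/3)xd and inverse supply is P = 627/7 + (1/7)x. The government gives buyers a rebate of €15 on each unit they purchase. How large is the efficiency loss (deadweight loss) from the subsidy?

Deadweight loss = €236.25

Pre-subsidy: 493/3 - (1/3)x = 627/7 + (1/7)x gives x* = 157 and P* = 112.
With the rebate, buyers effectively pay Pb = Ps − 15, where Ps is the price sellers receive.
On the curves, Pb = 493/3 - (1/3)x and Ps = 627/7 + (1/7)x; the wedge Ps − Pb = 15 gives 627/7 + (1/7)x − (493/3 - (1/3)x) = 15, so x' = 188.5.
Then Pb = 493/3 − (1/3)·188.5 = 101.5 and Ps = 627/7 + (1/7)·188.5 = 116.5.
The subsidy expands output by 188.5 − 157 = 31.5 past the efficient level; on those units the gap between marginal cost and willingness to pay runs from 0 up to 15.
DWL = ½ × 15 × 31.5 = 236.25.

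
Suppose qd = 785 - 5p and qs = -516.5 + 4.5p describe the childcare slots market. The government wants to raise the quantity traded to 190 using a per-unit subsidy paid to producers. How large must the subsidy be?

At q = 190, invert demand for the buyer price: pb = (785 − 190)/5 = 119; invert supply for the seller price: ps = (190 − (-516.5))/4.5 = 157.
The subsidy must fill the gap: s = ps − pb = 157 − 119 = 38.

Required subsidy s = 38 per unit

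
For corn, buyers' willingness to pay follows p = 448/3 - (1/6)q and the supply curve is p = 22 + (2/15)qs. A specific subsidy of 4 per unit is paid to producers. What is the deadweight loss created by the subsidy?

Deadweight loss = 80/3

Pre-subsidy: 448/3 - (1/6)q = 22 + (2/15)q gives q* = 3820/9 and p* = 2122/27.
With the subsidy, sellers receive ps = pb + 4 for each unit, where pb is the price buyers pay.
On the curves, pb = 448/3 - (1/6)q and ps = 22 + (2/15)q; the wedge ps − pb = 4 gives 22 + (2/15)q − (448/3 - (1/6)q) = 4, so q' = 3940/9.
Then pb = 448/3 − (1/6)·(3940/9) = 2062/27 and ps = 22 + (2/15)·(3940/9) = 2170/27.
The subsidy expands output by 3940/9 − 3820/9 = 40/3 past the efficient level; on those units the gap between marginal cost and willingness to pay runs from 0 up to 4.
DWL = ½ × 4 × 40/3 = 80/3.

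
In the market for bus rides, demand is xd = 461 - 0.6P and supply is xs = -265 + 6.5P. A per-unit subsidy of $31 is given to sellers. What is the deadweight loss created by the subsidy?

Pre-subsidy: 461 - 0.6P = -265 + 6.5P gives P* = 7260/71, x* = 28375/71.
With the subsidy, sellers receive Ps = Pb + 31 for each unit, where Pb is the price buyers pay.
Supply in terms of Pb becomes xs = -265 + 6.5(Pb + 31) = -63.5 + 6.5Pb. Setting this equal to demand: 461 - 0.6Pb = -63.5 + 6.5Pb, so Pb = 5245/71.
Sellers receive Ps = 5245/71 + 31 = 7446/71; x' = 461 − 0.6·(5245/71) = 29584/71.
The subsidy expands output by 29584/71 − 28375/71 = 1209/71 past the efficient level; on those units the gap between marginal cost and willingness to pay runs from 0 up to 31.
DWL = ½ × 31 × 1209/71 = 37479/142.

Deadweight loss = 37479/142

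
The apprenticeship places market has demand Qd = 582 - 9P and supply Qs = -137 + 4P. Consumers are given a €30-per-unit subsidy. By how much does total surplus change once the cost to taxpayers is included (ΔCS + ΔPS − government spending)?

Net change in total surplus = -16200/13

Pre-subsidy: 582 - 9P = -137 + 4P gives P* = 719/13, Q* = 1095/13.
With the rebate, buyers effectively pay Pb = Ps − 30, where Ps is the price sellers receive.
Demand in terms of Ps becomes Qd = 582 − 9(Ps − 30) = 852 - 9Ps. Setting this equal to supply: 852 - 9Ps = -137 + 4Ps, so Ps = 989/13.
Buyers pay Pb = 989/13 − 30 = 599/13; Q' = -137 + 4·(989/13) = 2175/13.
ΔCS = ½(1095/13 + 2175/13)(719/13 − 599/13) = 196200/169; ΔPS = ½(1095/13 + 2175/13)(989/13 − 719/13) = 441450/169.
Government spending = 30 × 2175/13 = 65250/13.
Net change = 196200/169 + 441450/169 − 65250/13 = -16200/13. The loss equals the DWL triangle ½·30·1080/13.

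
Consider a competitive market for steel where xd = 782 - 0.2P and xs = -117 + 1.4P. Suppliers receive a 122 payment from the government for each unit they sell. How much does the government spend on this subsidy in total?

Government cost = 84298.95

Pre-subsidy: 782 - 0.2P = -117 + 1.4P gives P* = 561.875, x* = 669.625.
With the subsidy, sellers receive Ps = Pb + 122 for each unit, where Pb is the price buyers pay.
Supply in terms of Pb becomes xs = -117 + 1.4(Pb + 122) = 53.8 + 1.4Pb. Setting this equal to demand: 782 - 0.2Pb = 53.8 + 1.4Pb, so Pb = 455.125.
Sellers receive Ps = 455.125 + 122 = 577.125; x' = 782 − 0.2·455.125 = 690.975.
Government outlay = subsidy × quantity = 122 × 690.975 = 84298.95.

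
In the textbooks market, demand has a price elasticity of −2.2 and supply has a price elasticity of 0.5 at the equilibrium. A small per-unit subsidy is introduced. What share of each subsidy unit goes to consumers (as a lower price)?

For a small subsidy around the equilibrium, the benefit split depends on the relative slopes, which at a point are proportional to the elasticities.
Buyer share = εs/(εs + |εd|) = 0.5/(0.5 + 2.2) = 5/27; seller share = |εd|/(εs + |εd|) = 22/27.

Consumer share = 5/27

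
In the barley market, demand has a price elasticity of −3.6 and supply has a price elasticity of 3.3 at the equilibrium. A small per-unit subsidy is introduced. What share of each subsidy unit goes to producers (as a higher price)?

Producer share = 12/23

For a small subsidy around the equilibrium, the benefit split depends on the relative slopes, which at a point are proportional to the elasticities.
Buyer share = εs/(εs + |εd|) = 3.3/(3.3 + 3.6) = 11/23; seller share = |εd|/(εs + |εd|) = 12/23.
So producers capture 12/23 of the subsidy.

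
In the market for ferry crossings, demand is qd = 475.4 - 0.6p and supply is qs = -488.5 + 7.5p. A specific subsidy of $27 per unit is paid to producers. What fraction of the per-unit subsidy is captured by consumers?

Consumer share = 25/27

Pre-subsidy: 475.4 - 0.6p = -488.5 + 7.5p gives p* = 119, q* = 404.
With the subsidy, sellers receive ps = pb + 27 for each unit, where pb is the price buyers pay.
Supply in terms of pb becomes qs = -488.5 + 7.5(pb + 27) = -286 + 7.5pb. Setting this equal to demand: 475.4 - 0.6pb = -286 + 7.5pb, so pb = 94.
Sellers receive ps = 94 + 27 = 121; q' = 475.4 − 0.6·94 = 419.
Buyers' price falls by p* − pb = 119 − 94 = 25; sellers' price rises by ps − p* = 121 − 119 = 2.
So consumers capture 25/27 = 25/27 of each unit of subsidy.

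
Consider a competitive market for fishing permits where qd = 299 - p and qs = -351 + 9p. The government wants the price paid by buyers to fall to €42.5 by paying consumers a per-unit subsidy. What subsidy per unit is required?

At a buyer price of 42.5, quantity demanded is 299 − 1·42.5 = 256.5.
Sellers supply 256.5 only when they receive ps with -351 + 9·ps = 256.5, i.e. ps = 67.5.
s = ps − pb = 67.5 − 42.5 = 25.

Required subsidy s = €25 per unit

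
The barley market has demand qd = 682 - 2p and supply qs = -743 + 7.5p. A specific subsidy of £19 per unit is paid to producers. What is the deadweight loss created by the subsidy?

Pre-subsidy: 682 - 2p = -743 + 7.5p gives p* = 150, q* = 382.
With the subsidy, sellers receive ps = pb + 19 for each unit, where pb is the price buyers pay.
Supply in terms of pb becomes qs = -743 + 7.5(pb + 19) = -600.5 + 7.5pb. Setting this equal to demand: 682 - 2pb = -600.5 + 7.5pb, so pb = 135.
Sellers receive ps = 135 + 19 = 154; q' = 682 − 2·135 = 412.
The subsidy expands output by 412 − 382 = 30 past the efficient level; on those units the gap between marginal cost and willingness to pay runs from 0 up to 19.
DWL = ½ × 19 × 30 = 285.

Deadweight loss = £285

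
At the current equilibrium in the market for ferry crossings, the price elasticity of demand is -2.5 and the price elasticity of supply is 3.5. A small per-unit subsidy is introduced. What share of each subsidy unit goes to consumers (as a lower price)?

For a small subsidy around the equilibrium, the benefit split depends on the relative slopes, which at a point are proportional to the elasticities.
Buyer share = εs/(εs + |εd|) = 3.5/(3.5 + 2.5) = 7/12; seller share = |εd|/(εs + |εd|) = 5/12.

Consumer share = 7/12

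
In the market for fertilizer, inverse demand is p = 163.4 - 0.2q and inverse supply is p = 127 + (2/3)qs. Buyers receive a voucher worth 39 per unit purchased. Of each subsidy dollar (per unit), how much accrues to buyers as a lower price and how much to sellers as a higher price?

Buyers gain 9 per unit; sellers gain 30 per unit

Pre-subsidy: 163.4 - 0.2q = 127 + (2/3)q gives q* = 42 and p* = 155.
With the rebate, buyers effectively pay pb = ps − 39, where ps is the price sellers receive.
On the curves, pb = 163.4 - 0.2q and ps = 127 + (2/3)q; the wedge ps − pb = 39 gives 127 + (2/3)q − (163.4 - 0.2q) = 39, so q' = 87.
Then pb = 163.4 − 0.2·87 = 146 and ps = 127 + (2/3)·87 = 185.
Buyers' price falls by p* − pb = 155 − 146 = 9; sellers' price rises by ps − p* = 185 − 155 = 30.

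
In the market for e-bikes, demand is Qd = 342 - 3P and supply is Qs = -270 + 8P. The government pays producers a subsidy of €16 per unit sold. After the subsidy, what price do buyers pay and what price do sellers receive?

Buyers pay €44; sellers receive €60

Pre-subsidy: 342 - 3P = -270 + 8P gives P* = 612/11, Q* = 1926/11.
With the subsidy, sellers receive Ps = Pb + 16 for each unit, where Pb is the price buyers pay.
Supply in terms of Pb becomes Qs = -270 + 8(Pb + 16) = -142 + 8Pb. Setting this equal to demand: 342 - 3Pb = -142 + 8Pb, so Pb = 44.
Sellers receive Ps = 44 + 16 = 60; Q' = 342 − 3·44 = 210.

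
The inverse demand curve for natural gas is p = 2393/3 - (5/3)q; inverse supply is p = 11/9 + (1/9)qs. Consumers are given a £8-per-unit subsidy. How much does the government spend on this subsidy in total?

Government cost = £3620

Pre-subsidy: 2393/3 - (5/3)q = 11/9 + (1/9)q gives q* = 448 and p* = 51.
With the rebate, buyers effectively pay pb = ps − 8, where ps is the price sellers receive.
On the curves, pb = 2393/3 - (5/3)q and ps = 11/9 + (1/9)q; the wedge ps − pb = 8 gives 11/9 + (1/9)q − (2393/3 - (5/3)q) = 8, so q' = 452.5.
Then pb = 2393/3 − (5/3)·452.5 = 43.5 and ps = 11/9 + (1/9)·452.5 = 51.5.
Government outlay = subsidy × quantity = 8 × 452.5 = 3620.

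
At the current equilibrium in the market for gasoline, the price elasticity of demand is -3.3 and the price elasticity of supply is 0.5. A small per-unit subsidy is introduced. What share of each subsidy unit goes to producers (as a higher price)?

Producer share = 33/38

For a small subsidy around the equilibrium, the benefit split depends on the relative slopes, which at a point are proportional to the elasticities.
Buyer share = εs/(εs + |εd|) = 0.5/(0.5 + 3.3) = 5/38; seller share = |εd|/(εs + |εd|) = 33/38.
So producers capture 33/38 of the subsidy.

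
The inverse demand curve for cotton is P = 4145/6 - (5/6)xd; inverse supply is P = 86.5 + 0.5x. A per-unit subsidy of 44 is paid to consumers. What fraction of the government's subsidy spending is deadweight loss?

Pre-subsidy: 4145/6 - (5/6)x = 86.5 + 0.5x gives x* = 453.25 and P* = 313.125.
With the rebate, buyers effectively pay Pb = Ps − 44, where Ps is the price sellers receive.
On the curves, Pb = 4145/6 - (5/6)x and Ps = 86.5 + 0.5x; the wedge Ps − Pb = 44 gives 86.5 + 0.5x − (4145/6 - (5/6)x) = 44, so x' = 486.25.
Then Pb = 4145/6 − (5/6)·486.25 = 285.625 and Ps = 86.5 + 0.5·486.25 = 329.625.
ΔCS = ½(453.25 + 486.25)(313.125 − 285.625) = 12918.125; ΔPS = ½(453.25 + 486.25)(329.625 − 313.125) = 7750.875.
Government spending = 44 × 486.25 = 21395.
DWL = ½ × 44 × (486.25 − 453.25) = 726; fraction = 726 / 21395 = 66/1945.

DWL / government spending = 66/1945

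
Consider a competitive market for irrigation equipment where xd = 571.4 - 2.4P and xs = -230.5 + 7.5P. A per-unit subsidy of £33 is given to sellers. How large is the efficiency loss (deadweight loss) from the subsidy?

Pre-subsidy: 571.4 - 2.4P = -230.5 + 7.5P gives P* = 81, x* = 377.
With the subsidy, sellers receive Ps = Pb + 33 for each unit, where Pb is the price buyers pay.
Supply in terms of Pb becomes xs = -230.5 + 7.5(Pb + 33) = 17 + 7.5Pb. Setting this equal to demand: 571.4 - 2.4Pb = 17 + 7.5Pb, so Pb = 56.
Sellers receive Ps = 56 + 33 = 89; x' = 571.4 − 2.4·56 = 437.
The subsidy expands output by 437 − 377 = 60 past the efficient level; on those units the gap between marginal cost and willingness to pay runs from 0 up to 33.
DWL = ½ × 33 × 60 = 990.

Deadweight loss = £990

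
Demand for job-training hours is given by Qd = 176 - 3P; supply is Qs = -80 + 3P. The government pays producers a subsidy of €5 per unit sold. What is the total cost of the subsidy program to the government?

Government cost = €277.5

Pre-subsidy: 176 - 3P = -80 + 3P gives P* = 128/3, Q* = 48.
With the subsidy, sellers receive Ps = Pb + 5 for each unit, where Pb is the price buyers pay.
Supply in terms of Pb becomes Qs = -80 + 3(Pb + 5) = -65 + 3Pb. Setting this equal to demand: 176 - 3Pb = -65 + 3Pb, so Pb = 241/6.
Sellers receive Ps = 241/6 + 5 = 271/6; Q' = 176 − 3·(241/6) = 55.5.
Government outlay = subsidy × quantity = 5 × 55.5 = 277.5.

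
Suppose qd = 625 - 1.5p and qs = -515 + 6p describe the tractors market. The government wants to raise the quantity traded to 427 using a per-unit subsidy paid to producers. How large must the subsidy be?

At q = 427, invert demand for the buyer price: pb = (625 − 427)/1.5 = 132; invert supply for the seller price: ps = (427 − (-515))/6 = 157.
The subsidy must fill the gap: s = ps − pb = 157 − 132 = 25.

Required subsidy s = 25 per unit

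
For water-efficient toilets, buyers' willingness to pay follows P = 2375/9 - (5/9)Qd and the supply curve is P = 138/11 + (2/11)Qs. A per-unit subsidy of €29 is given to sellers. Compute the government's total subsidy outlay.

Government cost = 804866/73

Pre-subsidy: 2375/9 - (5/9)Q = 138/11 + (2/11)Q gives Q* = 24883/73 and P* = 5440/73.
With the subsidy, sellers receive Ps = Pb + 29 for each unit, where Pb is the price buyers pay.
On the curves, Pb = 2375/9 - (5/9)Q and Ps = 138/11 + (2/11)Q; the wedge Ps − Pb = 29 gives 138/11 + (2/11)Q − (2375/9 - (5/9)Q) = 29, so Q' = 27754/73.
Then Pb = 2375/9 − (5/9)·(27754/73) = 3845/73 and Ps = 138/11 + (2/11)·(27754/73) = 5962/73.
Government outlay = subsidy × quantity = 29 × 27754/73 = 804866/73.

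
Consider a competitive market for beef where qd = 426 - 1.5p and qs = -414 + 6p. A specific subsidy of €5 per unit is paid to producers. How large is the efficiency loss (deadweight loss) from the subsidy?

Deadweight loss = €15

Pre-subsidy: 426 - 1.5p = -414 + 6p gives p* = 112, q* = 258.
With the subsidy, sellers receive ps = pb + 5 for each unit, where pb is the price buyers pay.
Supply in terms of pb becomes qs = -414 + 6(pb + 5) = -384 + 6pb. Setting this equal to demand: 426 - 1.5pb = -384 + 6pb, so pb = 108.
Sellers receive ps = 108 + 5 = 113; q' = 426 − 1.5·108 = 264.
The subsidy expands output by 264 − 258 = 6 past the efficient level; on those units the gap between marginal cost and willingness to pay runs from 0 up to 5.
DWL = ½ × 5 × 6 = 15.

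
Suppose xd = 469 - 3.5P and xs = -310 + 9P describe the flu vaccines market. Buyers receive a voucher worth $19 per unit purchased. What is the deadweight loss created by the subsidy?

Pre-subsidy: 469 - 3.5P = -310 + 9P gives P* = 62.32, x* = 250.88.
With the rebate, buyers effectively pay Pb = Ps − 19, where Ps is the price sellers receive.
Demand in terms of Ps becomes xd = 469 − 3.5(Ps − 19) = 535.5 - 3.5Ps. Setting this equal to supply: 535.5 - 3.5Ps = -310 + 9Ps, so Ps = 67.64.
Buyers pay Pb = 67.64 − 19 = 48.64; x' = -310 + 9·67.64 = 298.76.
The subsidy expands output by 298.76 − 250.88 = 47.88 past the efficient level; on those units the gap between marginal cost and willingness to pay runs from 0 up to 19.
DWL = ½ × 19 × 47.88 = 454.86.

Deadweight loss = $454.86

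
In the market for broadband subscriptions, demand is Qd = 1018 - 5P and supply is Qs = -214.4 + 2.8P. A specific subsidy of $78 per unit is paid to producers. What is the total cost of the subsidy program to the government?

Pre-subsidy: 1018 - 5P = -214.4 + 2.8P gives P* = 158, Q* = 228.
With the subsidy, sellers receive Ps = Pb + 78 for each unit, where Pb is the price buyers pay.
Supply in terms of Pb becomes Qs = -214.4 + 2.8(Pb + 78) = 4 + 2.8Pb. Setting this equal to demand: 1018 - 5Pb = 4 + 2.8Pb, so Pb = 130.
Sellers receive Ps = 130 + 78 = 208; Q' = 1018 − 5·130 = 368.
Government outlay = subsidy × quantity = 78 × 368 = 28704.

Government cost = $28704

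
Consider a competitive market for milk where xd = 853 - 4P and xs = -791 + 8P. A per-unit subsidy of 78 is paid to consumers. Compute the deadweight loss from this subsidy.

Deadweight loss = 8112

Pre-subsidy: 853 - 4P = -791 + 8P gives P* = 137, x* = 305.
With the rebate, buyers effectively pay Pb = Ps − 78, where Ps is the price sellers receive.
Demand in terms of Ps becomes xd = 853 − 4(Ps − 78) = 1165 - 4Ps. Setting this equal to supply: 1165 - 4Ps = -791 + 8Ps, so Ps = 163.
Buyers pay Pb = 163 − 78 = 85; x' = -791 + 8·163 = 513.
The subsidy expands output by 513 − 305 = 208 past the efficient level; on those units the gap between marginal cost and willingness to pay runs from 0 up to 78.
DWL = ½ × 78 × 208 = 8112.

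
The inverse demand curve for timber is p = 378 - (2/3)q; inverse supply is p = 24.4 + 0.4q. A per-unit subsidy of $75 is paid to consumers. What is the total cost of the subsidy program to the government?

Government cost = $30135.9375

Pre-subsidy: 378 - (2/3)q = 24.4 + 0.4q gives q* = 331.5 and p* = 157.
With the rebate, buyers effectively pay pb = ps − 75, where ps is the price sellers receive.
On the curves, pb = 378 - (2/3)q and ps = 24.4 + 0.4q; the wedge ps − pb = 75 gives 24.4 + 0.4q − (378 - (2/3)q) = 75, so q' = 401.8125.
Then pb = 378 − (2/3)·401.8125 = 110.125 and ps = 24.4 + 0.4·401.8125 = 185.125.
Government outlay = subsidy × quantity = 75 × 401.8125 = 30135.9375.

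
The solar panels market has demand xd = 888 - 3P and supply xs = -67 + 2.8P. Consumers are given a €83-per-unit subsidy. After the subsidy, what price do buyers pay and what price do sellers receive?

Buyers pay 3613/29; sellers receive 6020/29

Pre-subsidy: 888 - 3P = -67 + 2.8P gives P* = 4775/29, x* = 11427/29.
With the rebate, buyers effectively pay Pb = Ps − 83, where Ps is the price sellers receive.
Demand in terms of Ps becomes xd = 888 − 3(Ps − 83) = 1137 - 3Ps. Setting this equal to supply: 1137 - 3Ps = -67 + 2.8Ps, so Ps = 6020/29.
Buyers pay Pb = 6020/29 − 83 = 3613/29; x' = -67 + 2.8·(6020/29) = 14913/29.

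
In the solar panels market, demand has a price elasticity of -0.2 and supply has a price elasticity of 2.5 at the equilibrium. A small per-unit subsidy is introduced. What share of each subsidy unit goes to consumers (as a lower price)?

For a small subsidy around the equilibrium, the benefit split depends on the relative slopes, which at a point are proportional to the elasticities.
Buyer share = εs/(εs + |εd|) = 2.5/(2.5 + 0.2) = 25/27; seller share = |εd|/(εs + |εd|) = 2/27.

Consumer share = 25/27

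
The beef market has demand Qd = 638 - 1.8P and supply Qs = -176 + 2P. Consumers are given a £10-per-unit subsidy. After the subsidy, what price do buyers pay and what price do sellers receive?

Pre-subsidy: 638 - 1.8P = -176 + 2P gives P* = 4070/19, Q* = 4796/19.
With the rebate, buyers effectively pay Pb = Ps − 10, where Ps is the price sellers receive.
Demand in terms of Ps becomes Qd = 638 − 1.8(Ps − 10) = 656 - 1.8Ps. Setting this equal to supply: 656 - 1.8Ps = -176 + 2Ps, so Ps = 4160/19.
Buyers pay Pb = 4160/19 − 10 = 3970/19; Q' = -176 + 2·(4160/19) = 4976/19.

Buyers pay 3970/19; sellers receive 4160/19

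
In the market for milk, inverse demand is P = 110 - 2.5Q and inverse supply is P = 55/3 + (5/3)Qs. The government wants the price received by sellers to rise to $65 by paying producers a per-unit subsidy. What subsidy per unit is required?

Required subsidy s = $25 per unit

At a seller price of 65, quantity supplied is -11 + 0.6·65 = 28.
Buyers absorb 28 only when they pay Pb = 110 − 2.5·28 = 40.
s = Ps − Pb = 65 − 40 = 25.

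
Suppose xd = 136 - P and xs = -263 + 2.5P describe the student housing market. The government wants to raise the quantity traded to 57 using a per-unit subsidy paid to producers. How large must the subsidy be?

Required subsidy s = 49 per unit

At x = 57, invert demand for the buyer price: Pb = (136 − 57)/1 = 79; invert supply for the seller price: Ps = (57 − (-263))/2.5 = 128.
The subsidy must fill the gap: s = Ps − Pb = 128 − 79 = 49.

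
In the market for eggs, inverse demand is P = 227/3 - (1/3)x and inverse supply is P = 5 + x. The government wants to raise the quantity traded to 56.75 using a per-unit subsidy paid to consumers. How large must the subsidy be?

Required subsidy s = 5 per unit

At x = 56.75, from the demand curve buyers pay Pb = 227/3 − (1/3)·56.75 = 56.75; from the supply curve sellers need Ps = 5 + 1·56.75 = 61.75.
The subsidy must fill the gap: s = Ps − Pb = 61.75 − 56.75 = 5.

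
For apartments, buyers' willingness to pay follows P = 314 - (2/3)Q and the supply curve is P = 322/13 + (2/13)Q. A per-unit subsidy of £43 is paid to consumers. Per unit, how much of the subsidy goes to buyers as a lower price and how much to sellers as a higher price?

Buyers gain £34.9375 per unit; sellers gain £8.0625 per unit

Pre-subsidy: 314 - (2/3)Q = 322/13 + (2/13)Q gives Q* = 352.5 and P* = 79.
With the rebate, buyers effectively pay Pb = Ps − 43, where Ps is the price sellers receive.
On the curves, Pb = 314 - (2/3)Q and Ps = 322/13 + (2/13)Q; the wedge Ps − Pb = 43 gives 322/13 + (2/13)Q − (314 - (2/3)Q) = 43, so Q' = 404.90625.
Then Pb = 314 − (2/3)·404.90625 = 44.0625 and Ps = 322/13 + (2/13)·404.90625 = 87.0625.
Buyers' price falls by P* − Pb = 79 − 44.0625 = 34.9375; sellers' price rises by Ps − P* = 87.0625 − 79 = 8.0625.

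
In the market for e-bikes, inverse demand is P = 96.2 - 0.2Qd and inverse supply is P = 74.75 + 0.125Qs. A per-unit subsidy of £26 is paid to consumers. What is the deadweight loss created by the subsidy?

Pre-subsidy: 96.2 - 0.2Q = 74.75 + 0.125Q gives Q* = 66 and P* = 83.
With the rebate, buyers effectively pay Pb = Ps − 26, where Ps is the price sellers receive.
On the curves, Pb = 96.2 - 0.2Q and Ps = 74.75 + 0.125Q; the wedge Ps − Pb = 26 gives 74.75 + 0.125Q − (96.2 - 0.2Q) = 26, so Q' = 146.
Then Pb = 96.2 − 0.2·146 = 67 and Ps = 74.75 + 0.125·146 = 93.
The subsidy expands output by 146 − 66 = 80 past the efficient level; on those units the gap between marginal cost and willingness to pay runs from 0 up to 26.
DWL = ½ × 26 × 80 = 1040.

Deadweight loss = £1040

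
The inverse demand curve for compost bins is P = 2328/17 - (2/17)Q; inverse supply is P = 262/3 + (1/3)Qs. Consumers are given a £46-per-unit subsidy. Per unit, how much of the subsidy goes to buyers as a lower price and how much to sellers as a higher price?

Buyers gain £12 per unit; sellers gain £34 per unit

Pre-subsidy: 2328/17 - (2/17)Q = 262/3 + (1/3)Q gives Q* = 110 and P* = 124.
With the rebate, buyers effectively pay Pb = Ps − 46, where Ps is the price sellers receive.
On the curves, Pb = 2328/17 - (2/17)Q and Ps = 262/3 + (1/3)Q; the wedge Ps − Pb = 46 gives 262/3 + (1/3)Q − (2328/17 - (2/17)Q) = 46, so Q' = 212.
Then Pb = 2328/17 − (2/17)·212 = 112 and Ps = 262/3 + (1/3)·212 = 158.
Buyers' price falls by P* − Pb = 124 − 112 = 12; sellers' price rises by Ps − P* = 158 − 124 = 34.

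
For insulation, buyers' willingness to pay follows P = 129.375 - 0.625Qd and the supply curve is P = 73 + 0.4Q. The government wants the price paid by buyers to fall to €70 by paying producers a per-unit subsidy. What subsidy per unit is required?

Required subsidy s = €41 per unit

At a buyer price of 70, quantity demanded is 207 − 1.6·70 = 95.
Sellers supply 95 only when they receive Ps = 73 + 0.4·95 = 111.
s = Ps − Pb = 111 − 70 = 41.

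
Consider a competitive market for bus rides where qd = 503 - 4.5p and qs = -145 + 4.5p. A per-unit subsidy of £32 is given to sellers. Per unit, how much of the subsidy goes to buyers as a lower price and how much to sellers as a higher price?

Pre-subsidy: 503 - 4.5p = -145 + 4.5p gives p* = 72, q* = 179.
With the subsidy, sellers receive ps = pb + 32 for each unit, where pb is the price buyers pay.
Supply in terms of pb becomes qs = -145 + 4.5(pb + 32) = -1 + 4.5pb. Setting this equal to demand: 503 - 4.5pb = -1 + 4.5pb, so pb = 56.
Sellers receive ps = 56 + 32 = 88; q' = 503 − 4.5·56 = 251.
Buyers' price falls by p* − pb = 72 − 56 = 16; sellers' price rises by ps − p* = 88 − 72 = 16.

Buyers gain £16 per unit; sellers gain £16 per unit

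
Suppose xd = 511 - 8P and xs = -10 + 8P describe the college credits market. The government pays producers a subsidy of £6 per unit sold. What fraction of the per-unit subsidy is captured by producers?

Producer share = 0.5

Pre-subsidy: 511 - 8P = -10 + 8P gives P* = 32.5625, x* = 250.5.
With the subsidy, sellers receive Ps = Pb + 6 for each unit, where Pb is the price buyers pay.
Supply in terms of Pb becomes xs = -10 + 8(Pb + 6) = 38 + 8Pb. Setting this equal to demand: 511 - 8Pb = 38 + 8Pb, so Pb = 29.5625.
Sellers receive Ps = 29.5625 + 6 = 35.5625; x' = 511 − 8·29.5625 = 274.5.
Buyers' price falls by P* − Pb = 32.5625 − 29.5625 = 3; sellers' price rises by Ps − P* = 35.5625 − 32.5625 = 3.
So producers capture 3/6 = 0.5 of each unit of subsidy.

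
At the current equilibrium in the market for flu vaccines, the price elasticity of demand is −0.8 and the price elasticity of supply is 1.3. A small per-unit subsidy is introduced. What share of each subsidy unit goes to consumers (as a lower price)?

For a small subsidy around the equilibrium, the benefit split depends on the relative slopes, which at a point are proportional to the elasticities.
Buyer share = εs/(εs + |εd|) = 1.3/(1.3 + 0.8) = 13/21; seller share = |εd|/(εs + |εd|) = 8/21.

Consumer share = 13/21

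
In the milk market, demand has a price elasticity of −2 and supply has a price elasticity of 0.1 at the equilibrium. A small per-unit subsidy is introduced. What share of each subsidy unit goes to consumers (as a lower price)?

For a small subsidy around the equilibrium, the benefit split depends on the relative slopes, which at a point are proportional to the elasticities.
Buyer share = εs/(εs + |εd|) = 0.1/(0.1 + 2) = 1/21; seller share = |εd|/(εs + |εd|) = 20/21.

Consumer share = 1/21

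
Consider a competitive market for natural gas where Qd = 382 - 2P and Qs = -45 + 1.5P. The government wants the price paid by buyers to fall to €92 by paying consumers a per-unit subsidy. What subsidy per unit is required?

Required subsidy s = €70 per unit

At a buyer price of 92, quantity demanded is 382 − 2·92 = 198.
Sellers supply 198 only when they receive Ps with -45 + 1.5·Ps = 198, i.e. Ps = 162.
s = Ps − Pb = 162 − 92 = 70.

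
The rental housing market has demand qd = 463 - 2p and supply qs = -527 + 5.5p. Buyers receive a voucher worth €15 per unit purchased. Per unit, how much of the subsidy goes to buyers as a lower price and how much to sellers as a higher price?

Pre-subsidy: 463 - 2p = -527 + 5.5p gives p* = 132, q* = 199.
With the rebate, buyers effectively pay pb = ps − 15, where ps is the price sellers receive.
Demand in terms of ps becomes qd = 463 − 2(ps − 15) = 493 - 2ps. Setting this equal to supply: 493 - 2ps = -527 + 5.5ps, so ps = 136.
Buyers pay pb = 136 − 15 = 121; q' = -527 + 5.5·136 = 221.
Buyers' price falls by p* − pb = 132 − 121 = 11; sellers' price rises by ps − p* = 136 − 132 = 4.

Buyers gain €11 per unit; sellers gain €4 per unit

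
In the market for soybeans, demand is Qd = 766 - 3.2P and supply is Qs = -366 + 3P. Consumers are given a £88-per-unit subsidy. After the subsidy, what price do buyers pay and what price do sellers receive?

Buyers pay £140; sellers receive £228

Pre-subsidy: 766 - 3.2P = -366 + 3P gives P* = 5660/31, Q* = 5634/31.
With the rebate, buyers effectively pay Pb = Ps − 88, where Ps is the price sellers receive.
Demand in terms of Ps becomes Qd = 766 − 3.2(Ps − 88) = 1047.6 - 3.2Ps. Setting this equal to supply: 1047.6 - 3.2Ps = -366 + 3Ps, so Ps = 228.
Buyers pay Pb = 228 − 88 = 140; Q' = -366 + 3·228 = 318.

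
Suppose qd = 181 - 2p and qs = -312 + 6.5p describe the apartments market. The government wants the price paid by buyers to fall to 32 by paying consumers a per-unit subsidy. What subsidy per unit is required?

Required subsidy s = 34 per unit

At a buyer price of 32, quantity demanded is 181 − 2·32 = 117.
Sellers supply 117 only when they receive ps with -312 + 6.5·ps = 117, i.e. ps = 66.
s = ps − pb = 66 − 32 = 34.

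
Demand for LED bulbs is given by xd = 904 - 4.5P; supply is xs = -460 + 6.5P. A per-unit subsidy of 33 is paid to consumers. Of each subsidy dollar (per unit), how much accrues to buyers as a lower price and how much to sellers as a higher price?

Pre-subsidy: 904 - 4.5P = -460 + 6.5P gives P* = 124, x* = 346.
With the rebate, buyers effectively pay Pb = Ps − 33, where Ps is the price sellers receive.
Demand in terms of Ps becomes xd = 904 − 4.5(Ps − 33) = 1052.5 - 4.5Ps. Setting this equal to supply: 1052.5 - 4.5Ps = -460 + 6.5Ps, so Ps = 137.5.
Buyers pay Pb = 137.5 − 33 = 104.5; x' = -460 + 6.5·137.5 = 433.75.
Buyers' price falls by P* − Pb = 124 − 104.5 = 19.5; sellers' price rises by Ps − P* = 137.5 − 124 = 13.5.

Buyers gain 19.5 per unit; sellers gain 13.5 per unit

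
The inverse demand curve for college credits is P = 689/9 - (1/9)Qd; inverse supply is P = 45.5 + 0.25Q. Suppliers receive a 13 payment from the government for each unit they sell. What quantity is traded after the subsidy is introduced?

Q' = 122

Pre-subsidy: 689/9 - (1/9)Q = 45.5 + 0.25Q gives Q* = 86 and P* = 67.
With the subsidy, sellers receive Ps = Pb + 13 for each unit, where Pb is the price buyers pay.
On the curves, Pb = 689/9 - (1/9)Q and Ps = 45.5 + 0.25Q; the wedge Ps − Pb = 13 gives 45.5 + 0.25Q − (689/9 - (1/9)Q) = 13, so Q' = 122.
Then Pb = 689/9 − (1/9)·122 = 63 and Ps = 45.5 + 0.25·122 = 76.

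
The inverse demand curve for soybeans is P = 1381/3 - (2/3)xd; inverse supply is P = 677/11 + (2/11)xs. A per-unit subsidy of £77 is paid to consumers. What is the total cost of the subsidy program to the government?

Government cost = £43177.75

Pre-subsidy: 1381/3 - (2/3)x = 677/11 + (2/11)x gives x* = 470 and P* = 147.
With the rebate, buyers effectively pay Pb = Ps − 77, where Ps is the price sellers receive.
On the curves, Pb = 1381/3 - (2/3)x and Ps = 677/11 + (2/11)x; the wedge Ps − Pb = 77 gives 677/11 + (2/11)x − (1381/3 - (2/3)x) = 77, so x' = 560.75.
Then Pb = 1381/3 − (2/3)·560.75 = 86.5 and Ps = 677/11 + (2/11)·560.75 = 163.5.
Government outlay = subsidy × quantity = 77 × 560.75 = 43177.75.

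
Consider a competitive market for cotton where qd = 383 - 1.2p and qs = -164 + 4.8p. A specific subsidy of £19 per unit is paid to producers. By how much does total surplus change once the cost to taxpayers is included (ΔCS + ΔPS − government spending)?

Pre-subsidy: 383 - 1.2p = -164 + 4.8p gives p* = 547/6, q* = 273.6.
With the subsidy, sellers receive ps = pb + 19 for each unit, where pb is the price buyers pay.
Supply in terms of pb becomes qs = -164 + 4.8(pb + 19) = -72.8 + 4.8pb. Setting this equal to demand: 383 - 1.2pb = -72.8 + 4.8pb, so pb = 2279/30.
Sellers receive ps = 2279/30 + 19 = 2849/30; q' = 383 − 1.2·(2279/30) = 291.84.
ΔCS = ½(273.6 + 291.84)(547/6 − 2279/30) = 4297.344; ΔPS = ½(273.6 + 291.84)(2849/30 − 547/6) = 1074.336.
Government spending = 19 × 291.84 = 5544.96.
Net change = 4297.344 + 1074.336 − 5544.96 = -173.28. The loss equals the DWL triangle ½·19·18.24.

Net change in total surplus = -£173.28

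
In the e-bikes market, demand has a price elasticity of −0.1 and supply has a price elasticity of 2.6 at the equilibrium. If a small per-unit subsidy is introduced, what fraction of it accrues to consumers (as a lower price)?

For a small subsidy around the equilibrium, the benefit split depends on the relative slopes, which at a point are proportional to the elasticities.
Buyer share = εs/(εs + |εd|) = 2.6/(2.6 + 0.1) = 26/27; seller share = |εd|/(εs + |εd|) = 1/27.

Consumer share = 26/27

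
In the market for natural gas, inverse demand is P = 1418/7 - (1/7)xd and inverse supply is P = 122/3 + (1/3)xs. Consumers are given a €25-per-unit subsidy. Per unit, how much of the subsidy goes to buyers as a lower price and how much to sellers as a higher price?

Buyers gain €7.5 per unit; sellers gain €17.5 per unit

Pre-subsidy: 1418/7 - (1/7)x = 122/3 + (1/3)x gives x* = 340 and P* = 154.
With the rebate, buyers effectively pay Pb = Ps − 25, where Ps is the price sellers receive.
On the curves, Pb = 1418/7 - (1/7)x and Ps = 122/3 + (1/3)x; the wedge Ps − Pb = 25 gives 122/3 + (1/3)x − (1418/7 - (1/7)x) = 25, so x' = 392.5.
Then Pb = 1418/7 − (1/7)·392.5 = 146.5 and Ps = 122/3 + (1/3)·392.5 = 171.5.
Buyers' price falls by P* − Pb = 154 − 146.5 = 7.5; sellers' price rises by Ps − P* = 171.5 − 154 = 17.5.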